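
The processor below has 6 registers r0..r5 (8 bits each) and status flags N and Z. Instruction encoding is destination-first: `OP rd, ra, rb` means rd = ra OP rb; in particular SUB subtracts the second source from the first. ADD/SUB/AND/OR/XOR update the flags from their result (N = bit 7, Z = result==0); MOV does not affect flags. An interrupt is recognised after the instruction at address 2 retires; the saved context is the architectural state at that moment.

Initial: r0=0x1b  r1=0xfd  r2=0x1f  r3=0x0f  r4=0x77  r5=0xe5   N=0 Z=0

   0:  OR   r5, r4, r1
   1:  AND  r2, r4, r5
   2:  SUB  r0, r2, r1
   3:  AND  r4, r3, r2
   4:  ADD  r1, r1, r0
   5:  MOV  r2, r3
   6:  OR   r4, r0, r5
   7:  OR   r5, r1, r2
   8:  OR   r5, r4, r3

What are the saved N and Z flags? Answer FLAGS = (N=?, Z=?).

FLAGS = (N=0, Z=0)

after  0: r0=0x1b r1=0xfd r2=0x1f r3=0x0f r4=0x77 r5=0xff  N=1 Z=0
after  1: r0=0x1b r1=0xfd r2=0x77 r3=0x0f r4=0x77 r5=0xff  N=0 Z=0
after  2: r0=0x7a r1=0xfd r2=0x77 r3=0x0f r4=0x77 r5=0xff  N=0 Z=0
-- IRQ taken; context saved, return-PC = 3 --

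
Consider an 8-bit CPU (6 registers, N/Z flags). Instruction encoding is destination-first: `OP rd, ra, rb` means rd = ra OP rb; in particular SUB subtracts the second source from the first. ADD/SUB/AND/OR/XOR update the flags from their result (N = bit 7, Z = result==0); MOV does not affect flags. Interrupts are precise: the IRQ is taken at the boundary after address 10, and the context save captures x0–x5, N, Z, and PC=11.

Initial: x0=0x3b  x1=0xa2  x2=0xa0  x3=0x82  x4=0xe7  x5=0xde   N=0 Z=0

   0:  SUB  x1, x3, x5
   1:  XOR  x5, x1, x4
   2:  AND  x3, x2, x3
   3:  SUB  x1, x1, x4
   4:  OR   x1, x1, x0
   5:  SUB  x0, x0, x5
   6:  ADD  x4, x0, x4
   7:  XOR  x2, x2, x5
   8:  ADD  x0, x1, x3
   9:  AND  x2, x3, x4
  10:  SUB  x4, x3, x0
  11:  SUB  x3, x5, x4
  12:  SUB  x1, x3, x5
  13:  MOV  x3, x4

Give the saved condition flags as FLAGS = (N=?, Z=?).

after  0: x0=0x3b x1=0xa4 x2=0xa0 x3=0x82 x4=0xe7 x5=0xde  N=1 Z=0
after  1: x0=0x3b x1=0xa4 x2=0xa0 x3=0x82 x4=0xe7 x5=0x43  N=0 Z=0
after  2: x0=0x3b x1=0xa4 x2=0xa0 x3=0x80 x4=0xe7 x5=0x43  N=1 Z=0
after  3: x0=0x3b x1=0xbd x2=0xa0 x3=0x80 x4=0xe7 x5=0x43  N=1 Z=0
after  4: x0=0x3b x1=0xbf x2=0xa0 x3=0x80 x4=0xe7 x5=0x43  N=1 Z=0
after  5: x0=0xf8 x1=0xbf x2=0xa0 x3=0x80 x4=0xe7 x5=0x43  N=1 Z=0
after  6: x0=0xf8 x1=0xbf x2=0xa0 x3=0x80 x4=0xdf x5=0x43  N=1 Z=0
after  7: x0=0xf8 x1=0xbf x2=0xe3 x3=0x80 x4=0xdf x5=0x43  N=1 Z=0
after  8: x0=0x3f x1=0xbf x2=0xe3 x3=0x80 x4=0xdf x5=0x43  N=0 Z=0
after  9: x0=0x3f x1=0xbf x2=0x80 x3=0x80 x4=0xdf x5=0x43  N=1 Z=0
after 10: x0=0x3f x1=0xbf x2=0x80 x3=0x80 x4=0x41 x5=0x43  N=0 Z=0
-- IRQ taken; context saved, return-PC = 11 --

FLAGS = (N=0, Z=0)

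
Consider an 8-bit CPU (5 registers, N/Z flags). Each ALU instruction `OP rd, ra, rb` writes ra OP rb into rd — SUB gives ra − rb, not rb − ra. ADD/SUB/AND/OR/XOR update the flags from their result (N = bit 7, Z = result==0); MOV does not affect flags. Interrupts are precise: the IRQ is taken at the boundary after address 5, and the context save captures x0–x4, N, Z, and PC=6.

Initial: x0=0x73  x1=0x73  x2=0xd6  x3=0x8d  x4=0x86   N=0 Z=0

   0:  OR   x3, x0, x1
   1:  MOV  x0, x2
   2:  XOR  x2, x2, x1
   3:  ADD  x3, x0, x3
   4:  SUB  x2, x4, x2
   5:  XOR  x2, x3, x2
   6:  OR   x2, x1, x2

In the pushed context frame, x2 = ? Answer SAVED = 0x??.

SAVED = 0xa8

after  0: x0=0x73 x1=0x73 x2=0xd6 x3=0x73 x4=0x86  N=0 Z=0
after  1: x0=0xd6 x1=0x73 x2=0xd6 x3=0x73 x4=0x86  N=0 Z=0
after  2: x0=0xd6 x1=0x73 x2=0xa5 x3=0x73 x4=0x86  N=1 Z=0
after  3: x0=0xd6 x1=0x73 x2=0xa5 x3=0x49 x4=0x86  N=0 Z=0
after  4: x0=0xd6 x1=0x73 x2=0xe1 x3=0x49 x4=0x86  N=1 Z=0
after  5: x0=0xd6 x1=0x73 x2=0xa8 x3=0x49 x4=0x86  N=1 Z=0
-- IRQ taken; context saved, return-PC = 6 --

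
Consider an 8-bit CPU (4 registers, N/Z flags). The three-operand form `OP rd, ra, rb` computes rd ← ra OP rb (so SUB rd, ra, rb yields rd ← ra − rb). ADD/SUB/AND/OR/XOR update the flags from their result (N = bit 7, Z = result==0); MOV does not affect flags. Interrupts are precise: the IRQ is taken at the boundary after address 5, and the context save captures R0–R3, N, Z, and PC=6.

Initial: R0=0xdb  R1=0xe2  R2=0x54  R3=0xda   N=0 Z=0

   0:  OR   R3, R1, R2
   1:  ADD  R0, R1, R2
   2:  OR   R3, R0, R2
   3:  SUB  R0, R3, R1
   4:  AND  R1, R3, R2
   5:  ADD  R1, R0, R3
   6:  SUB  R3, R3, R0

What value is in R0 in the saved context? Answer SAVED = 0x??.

SAVED = 0x94

after  0: R0=0xdb R1=0xe2 R2=0x54 R3=0xf6  N=1 Z=0
after  1: R0=0x36 R1=0xe2 R2=0x54 R3=0xf6  N=0 Z=0
after  2: R0=0x36 R1=0xe2 R2=0x54 R3=0x76  N=0 Z=0
after  3: R0=0x94 R1=0xe2 R2=0x54 R3=0x76  N=1 Z=0
after  4: R0=0x94 R1=0x54 R2=0x54 R3=0x76  N=0 Z=0
after  5: R0=0x94 R1=0x0a R2=0x54 R3=0x76  N=0 Z=0
-- IRQ taken; context saved, return-PC = 6 --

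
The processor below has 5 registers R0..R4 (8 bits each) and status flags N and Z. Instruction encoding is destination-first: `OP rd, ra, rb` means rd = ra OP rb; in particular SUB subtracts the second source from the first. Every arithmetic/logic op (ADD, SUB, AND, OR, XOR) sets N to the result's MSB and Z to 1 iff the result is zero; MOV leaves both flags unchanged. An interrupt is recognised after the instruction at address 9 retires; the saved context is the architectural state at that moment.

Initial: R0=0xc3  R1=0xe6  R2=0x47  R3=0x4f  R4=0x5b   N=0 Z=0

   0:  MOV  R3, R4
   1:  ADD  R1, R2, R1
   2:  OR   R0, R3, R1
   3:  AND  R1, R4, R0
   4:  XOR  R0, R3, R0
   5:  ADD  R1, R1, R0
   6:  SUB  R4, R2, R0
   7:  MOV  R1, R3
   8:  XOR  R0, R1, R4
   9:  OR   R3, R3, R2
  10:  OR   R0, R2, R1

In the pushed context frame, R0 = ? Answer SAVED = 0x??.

after  0: R0=0xc3 R1=0xe6 R2=0x47 R3=0x5b R4=0x5b  N=0 Z=0
after  1: R0=0xc3 R1=0x2d R2=0x47 R3=0x5b R4=0x5b  N=0 Z=0
after  2: R0=0x7f R1=0x2d R2=0x47 R3=0x5b R4=0x5b  N=0 Z=0
after  3: R0=0x7f R1=0x5b R2=0x47 R3=0x5b R4=0x5b  N=0 Z=0
after  4: R0=0x24 R1=0x5b R2=0x47 R3=0x5b R4=0x5b  N=0 Z=0
after  5: R0=0x24 R1=0x7f R2=0x47 R3=0x5b R4=0x5b  N=0 Z=0
after  6: R0=0x24 R1=0x7f R2=0x47 R3=0x5b R4=0x23  N=0 Z=0
after  7: R0=0x24 R1=0x5b R2=0x47 R3=0x5b R4=0x23  N=0 Z=0
after  8: R0=0x78 R1=0x5b R2=0x47 R3=0x5b R4=0x23  N=0 Z=0
after  9: R0=0x78 R1=0x5b R2=0x47 R3=0x5f R4=0x23  N=0 Z=0
-- IRQ taken; context saved, return-PC = 10 --

SAVED = 0x78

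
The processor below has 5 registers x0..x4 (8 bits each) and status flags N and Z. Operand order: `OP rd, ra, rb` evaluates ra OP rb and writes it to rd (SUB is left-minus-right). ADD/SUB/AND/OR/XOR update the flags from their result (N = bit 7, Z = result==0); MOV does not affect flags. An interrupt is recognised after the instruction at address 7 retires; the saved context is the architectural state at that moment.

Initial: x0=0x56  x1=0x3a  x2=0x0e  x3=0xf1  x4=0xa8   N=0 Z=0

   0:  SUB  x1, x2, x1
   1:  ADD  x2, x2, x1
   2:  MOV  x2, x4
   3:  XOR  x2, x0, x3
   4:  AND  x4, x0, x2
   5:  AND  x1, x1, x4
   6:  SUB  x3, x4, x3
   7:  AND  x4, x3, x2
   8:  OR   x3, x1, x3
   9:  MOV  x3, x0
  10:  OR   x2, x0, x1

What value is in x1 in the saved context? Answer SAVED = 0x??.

SAVED = 0x04

after  0: x0=0x56 x1=0xd4 x2=0x0e x3=0xf1 x4=0xa8  N=1 Z=0
after  1: x0=0x56 x1=0xd4 x2=0xe2 x3=0xf1 x4=0xa8  N=1 Z=0
after  2: x0=0x56 x1=0xd4 x2=0xa8 x3=0xf1 x4=0xa8  N=1 Z=0
after  3: x0=0x56 x1=0xd4 x2=0xa7 x3=0xf1 x4=0xa8  N=1 Z=0
after  4: x0=0x56 x1=0xd4 x2=0xa7 x3=0xf1 x4=0x06  N=0 Z=0
after  5: x0=0x56 x1=0x04 x2=0xa7 x3=0xf1 x4=0x06  N=0 Z=0
after  6: x0=0x56 x1=0x04 x2=0xa7 x3=0x15 x4=0x06  N=0 Z=0
after  7: x0=0x56 x1=0x04 x2=0xa7 x3=0x15 x4=0x05  N=0 Z=0
-- IRQ taken; context saved, return-PC = 8 --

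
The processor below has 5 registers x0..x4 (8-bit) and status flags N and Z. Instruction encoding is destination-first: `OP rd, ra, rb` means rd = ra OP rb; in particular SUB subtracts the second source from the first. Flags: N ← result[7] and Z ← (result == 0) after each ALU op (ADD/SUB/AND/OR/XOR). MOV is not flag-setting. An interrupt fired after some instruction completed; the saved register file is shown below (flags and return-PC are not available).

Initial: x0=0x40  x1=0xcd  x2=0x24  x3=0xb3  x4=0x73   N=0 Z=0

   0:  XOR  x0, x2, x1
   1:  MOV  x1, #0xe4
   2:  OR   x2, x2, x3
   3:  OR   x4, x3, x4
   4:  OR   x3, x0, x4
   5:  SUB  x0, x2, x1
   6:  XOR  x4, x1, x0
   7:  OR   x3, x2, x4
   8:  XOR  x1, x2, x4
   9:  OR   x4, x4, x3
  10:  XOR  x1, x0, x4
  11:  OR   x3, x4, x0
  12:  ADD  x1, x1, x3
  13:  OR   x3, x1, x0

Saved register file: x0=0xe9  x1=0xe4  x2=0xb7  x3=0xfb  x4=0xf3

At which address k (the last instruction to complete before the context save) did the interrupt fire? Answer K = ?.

K = 4

after  0: x0=0xe9 x1=0xcd x2=0x24 x3=0xb3 x4=0x73  N=1 Z=0
after  1: x0=0xe9 x1=0xe4 x2=0x24 x3=0xb3 x4=0x73  N=1 Z=0
after  2: x0=0xe9 x1=0xe4 x2=0xb7 x3=0xb3 x4=0x73  N=1 Z=0
after  3: x0=0xe9 x1=0xe4 x2=0xb7 x3=0xb3 x4=0xf3  N=1 Z=0
after  4: x0=0xe9 x1=0xe4 x2=0xb7 x3=0xfb x4=0xf3  N=1 Z=0
-- IRQ taken; context saved, return-PC = 5 --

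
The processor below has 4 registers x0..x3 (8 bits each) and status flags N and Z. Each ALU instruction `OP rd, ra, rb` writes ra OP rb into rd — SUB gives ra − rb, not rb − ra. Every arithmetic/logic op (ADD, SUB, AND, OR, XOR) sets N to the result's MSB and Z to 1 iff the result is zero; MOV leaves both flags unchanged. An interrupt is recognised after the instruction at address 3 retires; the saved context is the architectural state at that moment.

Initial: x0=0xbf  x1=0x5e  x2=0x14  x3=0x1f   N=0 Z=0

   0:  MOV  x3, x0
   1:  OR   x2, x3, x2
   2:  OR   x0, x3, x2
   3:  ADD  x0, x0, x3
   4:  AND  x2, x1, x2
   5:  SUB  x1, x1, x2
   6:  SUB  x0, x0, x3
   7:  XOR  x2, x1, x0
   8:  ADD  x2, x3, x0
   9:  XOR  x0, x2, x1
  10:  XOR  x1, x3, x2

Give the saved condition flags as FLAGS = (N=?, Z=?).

after  0: x0=0xbf x1=0x5e x2=0x14 x3=0xbf  N=0 Z=0
after  1: x0=0xbf x1=0x5e x2=0xbf x3=0xbf  N=1 Z=0
after  2: x0=0xbf x1=0x5e x2=0xbf x3=0xbf  N=1 Z=0
after  3: x0=0x7e x1=0x5e x2=0xbf x3=0xbf  N=0 Z=0
-- IRQ taken; context saved, return-PC = 4 --

FLAGS = (N=0, Z=0)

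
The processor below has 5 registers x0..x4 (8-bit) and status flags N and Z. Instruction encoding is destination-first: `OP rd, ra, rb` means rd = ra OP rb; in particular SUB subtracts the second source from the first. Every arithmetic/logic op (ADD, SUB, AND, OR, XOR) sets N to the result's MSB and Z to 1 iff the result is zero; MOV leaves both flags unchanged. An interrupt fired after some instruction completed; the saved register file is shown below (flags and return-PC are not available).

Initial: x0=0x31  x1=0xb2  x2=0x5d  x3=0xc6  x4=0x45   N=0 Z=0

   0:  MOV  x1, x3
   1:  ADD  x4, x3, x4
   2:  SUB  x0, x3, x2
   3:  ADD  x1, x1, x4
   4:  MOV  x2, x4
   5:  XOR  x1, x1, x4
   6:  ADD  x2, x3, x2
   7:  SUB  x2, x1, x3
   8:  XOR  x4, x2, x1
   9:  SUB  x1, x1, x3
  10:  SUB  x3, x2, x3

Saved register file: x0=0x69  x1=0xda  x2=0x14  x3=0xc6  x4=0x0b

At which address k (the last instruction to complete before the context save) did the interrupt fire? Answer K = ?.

K = 7

after  0: x0=0x31 x1=0xc6 x2=0x5d x3=0xc6 x4=0x45  N=0 Z=0
after  1: x0=0x31 x1=0xc6 x2=0x5d x3=0xc6 x4=0x0b  N=0 Z=0
after  2: x0=0x69 x1=0xc6 x2=0x5d x3=0xc6 x4=0x0b  N=0 Z=0
after  3: x0=0x69 x1=0xd1 x2=0x5d x3=0xc6 x4=0x0b  N=1 Z=0
after  4: x0=0x69 x1=0xd1 x2=0x0b x3=0xc6 x4=0x0b  N=1 Z=0
after  5: x0=0x69 x1=0xda x2=0x0b x3=0xc6 x4=0x0b  N=1 Z=0
after  6: x0=0x69 x1=0xda x2=0xd1 x3=0xc6 x4=0x0b  N=1 Z=0
after  7: x0=0x69 x1=0xda x2=0x14 x3=0xc6 x4=0x0b  N=0 Z=0
-- IRQ taken; context saved, return-PC = 8 --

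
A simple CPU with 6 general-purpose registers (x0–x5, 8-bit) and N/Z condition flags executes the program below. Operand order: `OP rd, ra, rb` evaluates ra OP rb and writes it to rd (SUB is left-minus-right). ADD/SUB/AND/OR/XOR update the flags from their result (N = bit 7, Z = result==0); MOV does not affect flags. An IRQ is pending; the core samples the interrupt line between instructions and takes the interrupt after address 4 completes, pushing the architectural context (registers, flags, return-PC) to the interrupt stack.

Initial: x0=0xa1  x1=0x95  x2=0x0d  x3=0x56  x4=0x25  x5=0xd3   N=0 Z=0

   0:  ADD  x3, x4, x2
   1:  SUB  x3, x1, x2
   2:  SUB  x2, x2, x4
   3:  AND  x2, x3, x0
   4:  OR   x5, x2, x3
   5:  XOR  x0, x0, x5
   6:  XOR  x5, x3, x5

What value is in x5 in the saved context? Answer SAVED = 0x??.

after  0: x0=0xa1 x1=0x95 x2=0x0d x3=0x32 x4=0x25 x5=0xd3  N=0 Z=0
after  1: x0=0xa1 x1=0x95 x2=0x0d x3=0x88 x4=0x25 x5=0xd3  N=1 Z=0
after  2: x0=0xa1 x1=0x95 x2=0xe8 x3=0x88 x4=0x25 x5=0xd3  N=1 Z=0
after  3: x0=0xa1 x1=0x95 x2=0x80 x3=0x88 x4=0x25 x5=0xd3  N=1 Z=0
after  4: x0=0xa1 x1=0x95 x2=0x80 x3=0x88 x4=0x25 x5=0x88  N=1 Z=0
-- IRQ taken; context saved, return-PC = 5 --

SAVED = 0x88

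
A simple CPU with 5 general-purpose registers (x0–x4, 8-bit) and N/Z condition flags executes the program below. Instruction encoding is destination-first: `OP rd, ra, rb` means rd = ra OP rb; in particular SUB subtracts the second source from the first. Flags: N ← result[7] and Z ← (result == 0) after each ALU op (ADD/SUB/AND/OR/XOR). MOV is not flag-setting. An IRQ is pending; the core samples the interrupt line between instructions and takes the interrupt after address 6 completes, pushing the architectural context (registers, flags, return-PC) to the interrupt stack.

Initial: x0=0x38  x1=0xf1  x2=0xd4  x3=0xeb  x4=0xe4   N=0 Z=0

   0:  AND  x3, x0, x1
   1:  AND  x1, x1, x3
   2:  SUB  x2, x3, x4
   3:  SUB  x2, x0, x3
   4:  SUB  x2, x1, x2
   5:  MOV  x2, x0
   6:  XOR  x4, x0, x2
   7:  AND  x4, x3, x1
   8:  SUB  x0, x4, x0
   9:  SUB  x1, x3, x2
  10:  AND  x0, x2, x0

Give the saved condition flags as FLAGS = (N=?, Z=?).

after  0: x0=0x38 x1=0xf1 x2=0xd4 x3=0x30 x4=0xe4  N=0 Z=0
after  1: x0=0x38 x1=0x30 x2=0xd4 x3=0x30 x4=0xe4  N=0 Z=0
after  2: x0=0x38 x1=0x30 x2=0x4c x3=0x30 x4=0xe4  N=0 Z=0
after  3: x0=0x38 x1=0x30 x2=0x08 x3=0x30 x4=0xe4  N=0 Z=0
after  4: x0=0x38 x1=0x30 x2=0x28 x3=0x30 x4=0xe4  N=0 Z=0
after  5: x0=0x38 x1=0x30 x2=0x38 x3=0x30 x4=0xe4  N=0 Z=0
after  6: x0=0x38 x1=0x30 x2=0x38 x3=0x30 x4=0x00  N=0 Z=1
-- IRQ taken; context saved, return-PC = 7 --

FLAGS = (N=0, Z=1)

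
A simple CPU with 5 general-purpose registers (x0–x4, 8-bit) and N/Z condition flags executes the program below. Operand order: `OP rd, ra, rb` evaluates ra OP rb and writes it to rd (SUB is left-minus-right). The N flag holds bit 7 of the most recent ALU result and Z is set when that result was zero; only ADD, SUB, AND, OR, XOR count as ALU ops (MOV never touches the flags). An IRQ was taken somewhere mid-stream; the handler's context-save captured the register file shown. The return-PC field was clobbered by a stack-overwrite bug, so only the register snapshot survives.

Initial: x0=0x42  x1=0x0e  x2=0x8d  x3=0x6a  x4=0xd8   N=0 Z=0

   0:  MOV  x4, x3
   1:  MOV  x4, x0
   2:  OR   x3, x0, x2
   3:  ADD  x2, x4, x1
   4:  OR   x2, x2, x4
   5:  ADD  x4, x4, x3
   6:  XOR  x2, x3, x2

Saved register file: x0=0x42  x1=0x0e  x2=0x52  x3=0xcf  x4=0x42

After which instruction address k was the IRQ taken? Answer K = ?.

K = 4

after  0: x0=0x42 x1=0x0e x2=0x8d x3=0x6a x4=0x6a  N=0 Z=0
after  1: x0=0x42 x1=0x0e x2=0x8d x3=0x6a x4=0x42  N=0 Z=0
after  2: x0=0x42 x1=0x0e x2=0x8d x3=0xcf x4=0x42  N=1 Z=0
after  3: x0=0x42 x1=0x0e x2=0x50 x3=0xcf x4=0x42  N=0 Z=0
after  4: x0=0x42 x1=0x0e x2=0x52 x3=0xcf x4=0x42  N=0 Z=0
-- IRQ taken; context saved, return-PC = 5 --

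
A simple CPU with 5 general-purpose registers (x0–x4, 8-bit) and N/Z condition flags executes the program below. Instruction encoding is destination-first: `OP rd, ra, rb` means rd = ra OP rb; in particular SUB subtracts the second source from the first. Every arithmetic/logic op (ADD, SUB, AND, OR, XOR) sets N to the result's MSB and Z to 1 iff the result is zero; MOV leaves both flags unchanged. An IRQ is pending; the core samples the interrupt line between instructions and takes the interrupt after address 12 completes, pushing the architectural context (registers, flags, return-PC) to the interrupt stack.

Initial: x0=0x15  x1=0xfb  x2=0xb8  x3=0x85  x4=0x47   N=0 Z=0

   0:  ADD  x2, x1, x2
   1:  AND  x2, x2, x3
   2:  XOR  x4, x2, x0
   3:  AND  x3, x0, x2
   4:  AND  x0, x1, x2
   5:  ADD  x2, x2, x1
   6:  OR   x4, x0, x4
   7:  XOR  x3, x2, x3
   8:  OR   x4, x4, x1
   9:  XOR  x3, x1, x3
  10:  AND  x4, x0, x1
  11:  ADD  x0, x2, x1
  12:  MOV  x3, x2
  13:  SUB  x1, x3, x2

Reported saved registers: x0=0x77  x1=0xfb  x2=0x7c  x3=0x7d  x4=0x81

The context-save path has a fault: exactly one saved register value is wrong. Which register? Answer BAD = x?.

after  0: x0=0x15 x1=0xfb x2=0xb3 x3=0x85 x4=0x47  N=1 Z=0
after  1: x0=0x15 x1=0xfb x2=0x81 x3=0x85 x4=0x47  N=1 Z=0
after  2: x0=0x15 x1=0xfb x2=0x81 x3=0x85 x4=0x94  N=1 Z=0
after  3: x0=0x15 x1=0xfb x2=0x81 x3=0x01 x4=0x94  N=0 Z=0
after  4: x0=0x81 x1=0xfb x2=0x81 x3=0x01 x4=0x94  N=1 Z=0
after  5: x0=0x81 x1=0xfb x2=0x7c x3=0x01 x4=0x94  N=0 Z=0
after  6: x0=0x81 x1=0xfb x2=0x7c x3=0x01 x4=0x95  N=1 Z=0
after  7: x0=0x81 x1=0xfb x2=0x7c x3=0x7d x4=0x95  N=0 Z=0
after  8: x0=0x81 x1=0xfb x2=0x7c x3=0x7d x4=0xff  N=1 Z=0
after  9: x0=0x81 x1=0xfb x2=0x7c x3=0x86 x4=0xff  N=1 Z=0
after 10: x0=0x81 x1=0xfb x2=0x7c x3=0x86 x4=0x81  N=1 Z=0
after 11: x0=0x77 x1=0xfb x2=0x7c x3=0x86 x4=0x81  N=0 Z=0
after 12: x0=0x77 x1=0xfb x2=0x7c x3=0x7c x4=0x81  N=0 Z=0
-- IRQ taken; context saved, return-PC = 13 --
mismatch: x3: reported 0x7d vs actual 0x7c

BAD = x3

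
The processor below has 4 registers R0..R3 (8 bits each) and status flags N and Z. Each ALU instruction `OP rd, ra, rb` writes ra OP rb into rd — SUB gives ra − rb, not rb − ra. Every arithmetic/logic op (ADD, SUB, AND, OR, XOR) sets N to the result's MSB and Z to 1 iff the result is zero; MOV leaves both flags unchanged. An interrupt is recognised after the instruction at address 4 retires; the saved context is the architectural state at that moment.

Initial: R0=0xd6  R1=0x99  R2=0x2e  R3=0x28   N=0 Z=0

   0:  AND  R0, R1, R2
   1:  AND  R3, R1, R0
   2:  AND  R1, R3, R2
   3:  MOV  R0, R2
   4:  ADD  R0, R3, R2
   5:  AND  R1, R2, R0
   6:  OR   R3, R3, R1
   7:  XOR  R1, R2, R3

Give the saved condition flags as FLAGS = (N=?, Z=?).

after  0: R0=0x08 R1=0x99 R2=0x2e R3=0x28  N=0 Z=0
after  1: R0=0x08 R1=0x99 R2=0x2e R3=0x08  N=0 Z=0
after  2: R0=0x08 R1=0x08 R2=0x2e R3=0x08  N=0 Z=0
after  3: R0=0x2e R1=0x08 R2=0x2e R3=0x08  N=0 Z=0
after  4: R0=0x36 R1=0x08 R2=0x2e R3=0x08  N=0 Z=0
-- IRQ taken; context saved, return-PC = 5 --

FLAGS = (N=0, Z=0)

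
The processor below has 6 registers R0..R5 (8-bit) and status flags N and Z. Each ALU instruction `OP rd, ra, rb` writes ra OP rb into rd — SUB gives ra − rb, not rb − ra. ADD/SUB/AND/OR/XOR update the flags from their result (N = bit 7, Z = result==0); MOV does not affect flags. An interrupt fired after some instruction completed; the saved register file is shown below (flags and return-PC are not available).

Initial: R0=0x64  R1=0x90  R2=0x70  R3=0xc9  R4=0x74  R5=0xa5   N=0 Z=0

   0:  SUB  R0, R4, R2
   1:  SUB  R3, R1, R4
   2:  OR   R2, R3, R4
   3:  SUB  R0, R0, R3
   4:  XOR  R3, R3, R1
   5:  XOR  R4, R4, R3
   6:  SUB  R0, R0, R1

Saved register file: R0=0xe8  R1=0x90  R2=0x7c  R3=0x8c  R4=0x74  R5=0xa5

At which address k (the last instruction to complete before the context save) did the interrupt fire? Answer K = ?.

K = 4

after  0: R0=0x04 R1=0x90 R2=0x70 R3=0xc9 R4=0x74 R5=0xa5  N=0 Z=0
after  1: R0=0x04 R1=0x90 R2=0x70 R3=0x1c R4=0x74 R5=0xa5  N=0 Z=0
after  2: R0=0x04 R1=0x90 R2=0x7c R3=0x1c R4=0x74 R5=0xa5  N=0 Z=0
after  3: R0=0xe8 R1=0x90 R2=0x7c R3=0x1c R4=0x74 R5=0xa5  N=1 Z=0
after  4: R0=0xe8 R1=0x90 R2=0x7c R3=0x8c R4=0x74 R5=0xa5  N=1 Z=0
-- IRQ taken; context saved, return-PC = 5 --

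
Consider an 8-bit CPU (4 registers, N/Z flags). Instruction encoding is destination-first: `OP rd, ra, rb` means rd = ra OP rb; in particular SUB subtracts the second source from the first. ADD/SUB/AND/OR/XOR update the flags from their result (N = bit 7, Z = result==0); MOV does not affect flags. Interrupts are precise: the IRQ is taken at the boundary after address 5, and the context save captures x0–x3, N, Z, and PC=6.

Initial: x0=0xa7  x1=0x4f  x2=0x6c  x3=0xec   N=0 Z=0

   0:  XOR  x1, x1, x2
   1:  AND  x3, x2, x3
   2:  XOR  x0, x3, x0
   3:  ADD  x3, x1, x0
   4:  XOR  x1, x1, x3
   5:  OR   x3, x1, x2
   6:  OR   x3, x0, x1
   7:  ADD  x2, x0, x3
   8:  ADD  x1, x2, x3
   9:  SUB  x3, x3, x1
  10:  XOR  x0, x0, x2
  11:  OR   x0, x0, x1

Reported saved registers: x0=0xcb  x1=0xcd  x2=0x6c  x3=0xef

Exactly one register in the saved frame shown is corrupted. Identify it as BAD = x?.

after  0: x0=0xa7 x1=0x23 x2=0x6c x3=0xec  N=0 Z=0
after  1: x0=0xa7 x1=0x23 x2=0x6c x3=0x6c  N=0 Z=0
after  2: x0=0xcb x1=0x23 x2=0x6c x3=0x6c  N=1 Z=0
after  3: x0=0xcb x1=0x23 x2=0x6c x3=0xee  N=1 Z=0
after  4: x0=0xcb x1=0xcd x2=0x6c x3=0xee  N=1 Z=0
after  5: x0=0xcb x1=0xcd x2=0x6c x3=0xed  N=1 Z=0
-- IRQ taken; context saved, return-PC = 6 --
mismatch: x3: reported 0xef vs actual 0xed

BAD = x3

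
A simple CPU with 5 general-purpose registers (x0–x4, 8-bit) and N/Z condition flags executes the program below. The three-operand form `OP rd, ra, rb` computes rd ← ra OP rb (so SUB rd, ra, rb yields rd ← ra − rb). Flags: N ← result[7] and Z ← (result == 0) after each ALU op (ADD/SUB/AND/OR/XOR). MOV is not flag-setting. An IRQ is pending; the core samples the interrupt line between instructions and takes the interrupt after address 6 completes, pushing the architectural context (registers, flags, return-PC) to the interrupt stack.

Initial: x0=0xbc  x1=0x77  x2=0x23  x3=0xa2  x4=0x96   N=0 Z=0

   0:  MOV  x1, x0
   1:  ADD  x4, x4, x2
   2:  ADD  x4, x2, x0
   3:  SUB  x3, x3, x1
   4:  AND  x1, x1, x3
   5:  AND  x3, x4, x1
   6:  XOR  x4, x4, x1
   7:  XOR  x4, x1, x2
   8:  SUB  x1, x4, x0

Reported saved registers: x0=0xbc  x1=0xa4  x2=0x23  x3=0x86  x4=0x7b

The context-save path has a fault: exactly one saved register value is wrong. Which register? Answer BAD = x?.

after  0: x0=0xbc x1=0xbc x2=0x23 x3=0xa2 x4=0x96  N=0 Z=0
after  1: x0=0xbc x1=0xbc x2=0x23 x3=0xa2 x4=0xb9  N=1 Z=0
after  2: x0=0xbc x1=0xbc x2=0x23 x3=0xa2 x4=0xdf  N=1 Z=0
after  3: x0=0xbc x1=0xbc x2=0x23 x3=0xe6 x4=0xdf  N=1 Z=0
after  4: x0=0xbc x1=0xa4 x2=0x23 x3=0xe6 x4=0xdf  N=1 Z=0
after  5: x0=0xbc x1=0xa4 x2=0x23 x3=0x84 x4=0xdf  N=1 Z=0
after  6: x0=0xbc x1=0xa4 x2=0x23 x3=0x84 x4=0x7b  N=0 Z=0
-- IRQ taken; context saved, return-PC = 7 --
mismatch: x3: reported 0x86 vs actual 0x84

BAD = x3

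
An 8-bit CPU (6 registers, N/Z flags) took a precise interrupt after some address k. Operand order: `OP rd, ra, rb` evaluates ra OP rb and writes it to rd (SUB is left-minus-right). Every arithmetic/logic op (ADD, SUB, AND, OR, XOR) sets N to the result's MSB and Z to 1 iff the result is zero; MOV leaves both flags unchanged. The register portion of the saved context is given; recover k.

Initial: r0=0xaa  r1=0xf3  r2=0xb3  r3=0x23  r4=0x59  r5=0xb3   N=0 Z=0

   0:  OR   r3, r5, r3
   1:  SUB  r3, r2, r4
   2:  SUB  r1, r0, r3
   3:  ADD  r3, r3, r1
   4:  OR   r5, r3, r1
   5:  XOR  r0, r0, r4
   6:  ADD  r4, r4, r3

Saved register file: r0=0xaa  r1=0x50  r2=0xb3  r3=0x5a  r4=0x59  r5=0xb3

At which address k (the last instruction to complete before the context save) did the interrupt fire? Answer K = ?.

after  0: r0=0xaa r1=0xf3 r2=0xb3 r3=0xb3 r4=0x59 r5=0xb3  N=1 Z=0
after  1: r0=0xaa r1=0xf3 r2=0xb3 r3=0x5a r4=0x59 r5=0xb3  N=0 Z=0
after  2: r0=0xaa r1=0x50 r2=0xb3 r3=0x5a r4=0x59 r5=0xb3  N=0 Z=0
-- IRQ taken; context saved, return-PC = 3 --

K = 2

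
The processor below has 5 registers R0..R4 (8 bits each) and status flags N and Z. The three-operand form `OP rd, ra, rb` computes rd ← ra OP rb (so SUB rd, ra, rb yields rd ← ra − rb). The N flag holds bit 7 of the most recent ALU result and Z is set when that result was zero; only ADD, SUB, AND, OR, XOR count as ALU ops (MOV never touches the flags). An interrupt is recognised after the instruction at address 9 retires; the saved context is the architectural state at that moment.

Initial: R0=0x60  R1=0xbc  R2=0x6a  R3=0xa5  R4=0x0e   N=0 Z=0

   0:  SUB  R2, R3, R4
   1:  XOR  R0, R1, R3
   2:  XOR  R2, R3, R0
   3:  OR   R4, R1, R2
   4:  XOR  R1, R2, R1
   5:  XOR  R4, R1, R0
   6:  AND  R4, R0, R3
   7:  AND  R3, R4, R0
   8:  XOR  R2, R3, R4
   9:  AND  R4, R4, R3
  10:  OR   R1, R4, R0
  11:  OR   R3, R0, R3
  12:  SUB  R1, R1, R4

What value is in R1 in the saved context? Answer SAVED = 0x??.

after  0: R0=0x60 R1=0xbc R2=0x97 R3=0xa5 R4=0x0e  N=1 Z=0
after  1: R0=0x19 R1=0xbc R2=0x97 R3=0xa5 R4=0x0e  N=0 Z=0
after  2: R0=0x19 R1=0xbc R2=0xbc R3=0xa5 R4=0x0e  N=1 Z=0
after  3: R0=0x19 R1=0xbc R2=0xbc R3=0xa5 R4=0xbc  N=1 Z=0
after  4: R0=0x19 R1=0x00 R2=0xbc R3=0xa5 R4=0xbc  N=0 Z=1
after  5: R0=0x19 R1=0x00 R2=0xbc R3=0xa5 R4=0x19  N=0 Z=0
after  6: R0=0x19 R1=0x00 R2=0xbc R3=0xa5 R4=0x01  N=0 Z=0
after  7: R0=0x19 R1=0x00 R2=0xbc R3=0x01 R4=0x01  N=0 Z=0
after  8: R0=0x19 R1=0x00 R2=0x00 R3=0x01 R4=0x01  N=0 Z=1
after  9: R0=0x19 R1=0x00 R2=0x00 R3=0x01 R4=0x01  N=0 Z=0
-- IRQ taken; context saved, return-PC = 10 --

SAVED = 0x00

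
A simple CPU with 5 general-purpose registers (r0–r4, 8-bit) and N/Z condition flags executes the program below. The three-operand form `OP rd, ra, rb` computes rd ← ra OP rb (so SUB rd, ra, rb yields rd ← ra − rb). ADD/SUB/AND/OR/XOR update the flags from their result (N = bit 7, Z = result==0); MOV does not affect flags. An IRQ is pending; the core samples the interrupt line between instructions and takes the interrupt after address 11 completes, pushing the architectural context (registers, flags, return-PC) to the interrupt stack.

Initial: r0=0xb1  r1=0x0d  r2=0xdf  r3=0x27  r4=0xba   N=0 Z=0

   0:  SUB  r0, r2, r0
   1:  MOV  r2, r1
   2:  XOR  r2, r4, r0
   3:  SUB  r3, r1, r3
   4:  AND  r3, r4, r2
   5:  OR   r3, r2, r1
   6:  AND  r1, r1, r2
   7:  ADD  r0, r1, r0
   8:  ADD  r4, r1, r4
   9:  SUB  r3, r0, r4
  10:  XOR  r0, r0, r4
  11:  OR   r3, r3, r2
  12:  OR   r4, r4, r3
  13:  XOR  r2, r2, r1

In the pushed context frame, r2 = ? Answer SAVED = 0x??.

after  0: r0=0x2e r1=0x0d r2=0xdf r3=0x27 r4=0xba  N=0 Z=0
after  1: r0=0x2e r1=0x0d r2=0x0d r3=0x27 r4=0xba  N=0 Z=0
after  2: r0=0x2e r1=0x0d r2=0x94 r3=0x27 r4=0xba  N=1 Z=0
after  3: r0=0x2e r1=0x0d r2=0x94 r3=0xe6 r4=0xba  N=1 Z=0
after  4: r0=0x2e r1=0x0d r2=0x94 r3=0x90 r4=0xba  N=1 Z=0
after  5: r0=0x2e r1=0x0d r2=0x94 r3=0x9d r4=0xba  N=1 Z=0
after  6: r0=0x2e r1=0x04 r2=0x94 r3=0x9d r4=0xba  N=0 Z=0
after  7: r0=0x32 r1=0x04 r2=0x94 r3=0x9d r4=0xba  N=0 Z=0
after  8: r0=0x32 r1=0x04 r2=0x94 r3=0x9d r4=0xbe  N=1 Z=0
after  9: r0=0x32 r1=0x04 r2=0x94 r3=0x74 r4=0xbe  N=0 Z=0
after 10: r0=0x8c r1=0x04 r2=0x94 r3=0x74 r4=0xbe  N=1 Z=0
after 11: r0=0x8c r1=0x04 r2=0x94 r3=0xf4 r4=0xbe  N=1 Z=0
-- IRQ taken; context saved, return-PC = 12 --

SAVED = 0x94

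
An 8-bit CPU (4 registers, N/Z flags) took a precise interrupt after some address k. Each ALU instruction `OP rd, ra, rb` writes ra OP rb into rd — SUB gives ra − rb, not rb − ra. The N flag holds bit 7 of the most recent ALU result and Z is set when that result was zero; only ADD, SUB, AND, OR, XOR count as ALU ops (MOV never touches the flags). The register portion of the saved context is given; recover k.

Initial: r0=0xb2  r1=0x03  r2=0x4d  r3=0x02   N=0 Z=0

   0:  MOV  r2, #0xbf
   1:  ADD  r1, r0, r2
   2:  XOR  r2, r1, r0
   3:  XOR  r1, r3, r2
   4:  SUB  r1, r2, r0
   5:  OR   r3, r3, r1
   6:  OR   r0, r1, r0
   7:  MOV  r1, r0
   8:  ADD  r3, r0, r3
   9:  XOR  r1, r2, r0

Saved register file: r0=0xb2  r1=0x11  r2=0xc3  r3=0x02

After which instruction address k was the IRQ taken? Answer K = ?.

after  0: r0=0xb2 r1=0x03 r2=0xbf r3=0x02  N=0 Z=0
after  1: r0=0xb2 r1=0x71 r2=0xbf r3=0x02  N=0 Z=0
after  2: r0=0xb2 r1=0x71 r2=0xc3 r3=0x02  N=1 Z=0
after  3: r0=0xb2 r1=0xc1 r2=0xc3 r3=0x02  N=1 Z=0
after  4: r0=0xb2 r1=0x11 r2=0xc3 r3=0x02  N=0 Z=0
-- IRQ taken; context saved, return-PC = 5 --

K = 4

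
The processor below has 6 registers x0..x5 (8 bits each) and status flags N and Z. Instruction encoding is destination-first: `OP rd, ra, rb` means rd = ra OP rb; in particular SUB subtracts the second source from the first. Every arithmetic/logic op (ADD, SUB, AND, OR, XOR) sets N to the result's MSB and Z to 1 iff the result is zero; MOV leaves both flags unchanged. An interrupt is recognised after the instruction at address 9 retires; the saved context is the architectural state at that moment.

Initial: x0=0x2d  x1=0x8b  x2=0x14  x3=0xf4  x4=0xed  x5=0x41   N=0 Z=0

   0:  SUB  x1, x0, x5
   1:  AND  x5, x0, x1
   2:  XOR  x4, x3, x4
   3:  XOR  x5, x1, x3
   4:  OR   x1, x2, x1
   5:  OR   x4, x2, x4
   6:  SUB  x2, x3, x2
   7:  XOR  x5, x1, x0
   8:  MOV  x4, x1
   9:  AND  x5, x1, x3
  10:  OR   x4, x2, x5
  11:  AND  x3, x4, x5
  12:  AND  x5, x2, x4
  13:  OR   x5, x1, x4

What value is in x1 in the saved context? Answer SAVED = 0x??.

after  0: x0=0x2d x1=0xec x2=0x14 x3=0xf4 x4=0xed x5=0x41  N=1 Z=0
after  1: x0=0x2d x1=0xec x2=0x14 x3=0xf4 x4=0xed x5=0x2c  N=0 Z=0
after  2: x0=0x2d x1=0xec x2=0x14 x3=0xf4 x4=0x19 x5=0x2c  N=0 Z=0
after  3: x0=0x2d x1=0xec x2=0x14 x3=0xf4 x4=0x19 x5=0x18  N=0 Z=0
after  4: x0=0x2d x1=0xfc x2=0x14 x3=0xf4 x4=0x19 x5=0x18  N=1 Z=0
after  5: x0=0x2d x1=0xfc x2=0x14 x3=0xf4 x4=0x1d x5=0x18  N=0 Z=0
after  6: x0=0x2d x1=0xfc x2=0xe0 x3=0xf4 x4=0x1d x5=0x18  N=1 Z=0
after  7: x0=0x2d x1=0xfc x2=0xe0 x3=0xf4 x4=0x1d x5=0xd1  N=1 Z=0
after  8: x0=0x2d x1=0xfc x2=0xe0 x3=0xf4 x4=0xfc x5=0xd1  N=1 Z=0
after  9: x0=0x2d x1=0xfc x2=0xe0 x3=0xf4 x4=0xfc x5=0xf4  N=1 Z=0
-- IRQ taken; context saved, return-PC = 10 --

SAVED = 0xfc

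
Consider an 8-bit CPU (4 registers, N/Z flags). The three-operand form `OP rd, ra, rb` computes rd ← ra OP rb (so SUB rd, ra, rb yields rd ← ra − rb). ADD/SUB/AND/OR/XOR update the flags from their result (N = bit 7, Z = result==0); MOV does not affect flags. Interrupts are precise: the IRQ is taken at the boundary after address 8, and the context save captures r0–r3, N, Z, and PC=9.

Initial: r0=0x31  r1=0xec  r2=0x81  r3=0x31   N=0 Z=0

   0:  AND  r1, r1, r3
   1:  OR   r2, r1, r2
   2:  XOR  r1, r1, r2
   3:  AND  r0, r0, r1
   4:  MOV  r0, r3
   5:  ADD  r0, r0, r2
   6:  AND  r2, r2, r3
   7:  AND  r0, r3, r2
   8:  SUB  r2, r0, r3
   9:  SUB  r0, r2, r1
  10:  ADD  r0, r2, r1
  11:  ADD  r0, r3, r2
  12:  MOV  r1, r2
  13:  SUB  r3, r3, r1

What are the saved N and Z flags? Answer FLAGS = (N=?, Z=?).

after  0: r0=0x31 r1=0x20 r2=0x81 r3=0x31  N=0 Z=0
after  1: r0=0x31 r1=0x20 r2=0xa1 r3=0x31  N=1 Z=0
after  2: r0=0x31 r1=0x81 r2=0xa1 r3=0x31  N=1 Z=0
after  3: r0=0x01 r1=0x81 r2=0xa1 r3=0x31  N=0 Z=0
after  4: r0=0x31 r1=0x81 r2=0xa1 r3=0x31  N=0 Z=0
after  5: r0=0xd2 r1=0x81 r2=0xa1 r3=0x31  N=1 Z=0
after  6: r0=0xd2 r1=0x81 r2=0x21 r3=0x31  N=0 Z=0
after  7: r0=0x21 r1=0x81 r2=0x21 r3=0x31  N=0 Z=0
after  8: r0=0x21 r1=0x81 r2=0xf0 r3=0x31  N=1 Z=0
-- IRQ taken; context saved, return-PC = 9 --

FLAGS = (N=1, Z=0)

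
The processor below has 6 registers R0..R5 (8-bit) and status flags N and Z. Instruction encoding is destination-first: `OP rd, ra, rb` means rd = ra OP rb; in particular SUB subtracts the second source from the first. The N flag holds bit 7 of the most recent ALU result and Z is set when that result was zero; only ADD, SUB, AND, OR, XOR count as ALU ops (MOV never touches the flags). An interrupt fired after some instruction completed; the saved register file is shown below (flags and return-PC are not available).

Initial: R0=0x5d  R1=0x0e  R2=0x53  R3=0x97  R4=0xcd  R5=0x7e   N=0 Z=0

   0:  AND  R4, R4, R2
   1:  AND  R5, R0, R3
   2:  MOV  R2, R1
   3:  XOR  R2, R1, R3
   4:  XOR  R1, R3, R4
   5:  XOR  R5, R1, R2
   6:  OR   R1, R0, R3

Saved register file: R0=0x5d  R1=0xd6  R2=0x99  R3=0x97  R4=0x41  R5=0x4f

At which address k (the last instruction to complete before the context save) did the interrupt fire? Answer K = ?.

K = 5

after  0: R0=0x5d R1=0x0e R2=0x53 R3=0x97 R4=0x41 R5=0x7e  N=0 Z=0
after  1: R0=0x5d R1=0x0e R2=0x53 R3=0x97 R4=0x41 R5=0x15  N=0 Z=0
after  2: R0=0x5d R1=0x0e R2=0x0e R3=0x97 R4=0x41 R5=0x15  N=0 Z=0
after  3: R0=0x5d R1=0x0e R2=0x99 R3=0x97 R4=0x41 R5=0x15  N=1 Z=0
after  4: R0=0x5d R1=0xd6 R2=0x99 R3=0x97 R4=0x41 R5=0x15  N=1 Z=0
after  5: R0=0x5d R1=0xd6 R2=0x99 R3=0x97 R4=0x41 R5=0x4f  N=0 Z=0
-- IRQ taken; context saved, return-PC = 6 --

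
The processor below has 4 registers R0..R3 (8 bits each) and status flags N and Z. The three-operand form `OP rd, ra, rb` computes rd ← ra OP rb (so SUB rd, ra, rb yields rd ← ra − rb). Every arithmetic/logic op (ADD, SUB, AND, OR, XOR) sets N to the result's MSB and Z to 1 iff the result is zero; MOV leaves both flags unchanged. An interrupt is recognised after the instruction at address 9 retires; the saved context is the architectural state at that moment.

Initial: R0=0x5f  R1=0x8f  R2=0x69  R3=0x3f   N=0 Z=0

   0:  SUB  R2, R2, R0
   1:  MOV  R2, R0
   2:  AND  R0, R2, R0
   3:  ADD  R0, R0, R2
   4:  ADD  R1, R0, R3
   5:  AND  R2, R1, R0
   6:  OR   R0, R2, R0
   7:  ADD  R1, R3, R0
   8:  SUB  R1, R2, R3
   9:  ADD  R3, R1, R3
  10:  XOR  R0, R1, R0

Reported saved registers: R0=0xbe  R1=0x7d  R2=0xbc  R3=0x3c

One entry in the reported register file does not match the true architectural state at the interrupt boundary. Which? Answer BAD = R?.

BAD = R3

after  0: R0=0x5f R1=0x8f R2=0x0a R3=0x3f  N=0 Z=0
after  1: R0=0x5f R1=0x8f R2=0x5f R3=0x3f  N=0 Z=0
after  2: R0=0x5f R1=0x8f R2=0x5f R3=0x3f  N=0 Z=0
after  3: R0=0xbe R1=0x8f R2=0x5f R3=0x3f  N=1 Z=0
after  4: R0=0xbe R1=0xfd R2=0x5f R3=0x3f  N=1 Z=0
after  5: R0=0xbe R1=0xfd R2=0xbc R3=0x3f  N=1 Z=0
after  6: R0=0xbe R1=0xfd R2=0xbc R3=0x3f  N=1 Z=0
after  7: R0=0xbe R1=0xfd R2=0xbc R3=0x3f  N=1 Z=0
after  8: R0=0xbe R1=0x7d R2=0xbc R3=0x3f  N=0 Z=0
after  9: R0=0xbe R1=0x7d R2=0xbc R3=0xbc  N=1 Z=0
-- IRQ taken; context saved, return-PC = 10 --
mismatch: R3: reported 0x3c vs actual 0xbc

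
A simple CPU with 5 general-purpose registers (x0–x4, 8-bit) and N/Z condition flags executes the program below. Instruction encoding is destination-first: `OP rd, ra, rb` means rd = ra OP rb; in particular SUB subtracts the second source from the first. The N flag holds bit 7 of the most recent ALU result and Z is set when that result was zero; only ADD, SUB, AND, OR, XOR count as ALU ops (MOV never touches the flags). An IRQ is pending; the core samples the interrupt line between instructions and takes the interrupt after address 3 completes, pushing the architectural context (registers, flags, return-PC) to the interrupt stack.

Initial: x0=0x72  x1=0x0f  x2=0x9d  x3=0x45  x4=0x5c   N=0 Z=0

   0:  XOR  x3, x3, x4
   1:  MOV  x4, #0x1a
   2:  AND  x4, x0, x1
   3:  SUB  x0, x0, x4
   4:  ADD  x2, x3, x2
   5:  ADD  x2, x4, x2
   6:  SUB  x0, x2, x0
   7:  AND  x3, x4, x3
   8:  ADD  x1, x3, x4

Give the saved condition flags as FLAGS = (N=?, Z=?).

after  0: x0=0x72 x1=0x0f x2=0x9d x3=0x19 x4=0x5c  N=0 Z=0
after  1: x0=0x72 x1=0x0f x2=0x9d x3=0x19 x4=0x1a  N=0 Z=0
after  2: x0=0x72 x1=0x0f x2=0x9d x3=0x19 x4=0x02  N=0 Z=0
after  3: x0=0x70 x1=0x0f x2=0x9d x3=0x19 x4=0x02  N=0 Z=0
-- IRQ taken; context saved, return-PC = 4 --

FLAGS = (N=0, Z=0)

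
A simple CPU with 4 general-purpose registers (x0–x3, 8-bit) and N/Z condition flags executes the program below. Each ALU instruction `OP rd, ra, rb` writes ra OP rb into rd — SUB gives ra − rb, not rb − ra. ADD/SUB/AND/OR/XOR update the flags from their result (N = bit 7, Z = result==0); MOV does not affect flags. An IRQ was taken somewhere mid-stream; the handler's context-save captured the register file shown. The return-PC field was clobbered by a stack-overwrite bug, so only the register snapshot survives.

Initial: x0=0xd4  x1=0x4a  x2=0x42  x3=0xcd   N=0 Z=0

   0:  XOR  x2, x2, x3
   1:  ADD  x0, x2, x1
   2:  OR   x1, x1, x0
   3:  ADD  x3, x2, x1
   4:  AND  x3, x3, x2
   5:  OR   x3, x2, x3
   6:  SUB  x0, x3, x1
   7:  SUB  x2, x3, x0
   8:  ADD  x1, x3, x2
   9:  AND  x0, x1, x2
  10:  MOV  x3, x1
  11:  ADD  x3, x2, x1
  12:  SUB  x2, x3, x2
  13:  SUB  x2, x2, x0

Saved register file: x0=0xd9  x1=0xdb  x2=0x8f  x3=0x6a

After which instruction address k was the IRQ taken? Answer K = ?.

K = 3

after  0: x0=0xd4 x1=0x4a x2=0x8f x3=0xcd  N=1 Z=0
after  1: x0=0xd9 x1=0x4a x2=0x8f x3=0xcd  N=1 Z=0
after  2: x0=0xd9 x1=0xdb x2=0x8f x3=0xcd  N=1 Z=0
after  3: x0=0xd9 x1=0xdb x2=0x8f x3=0x6a  N=0 Z=0
-- IRQ taken; context saved, return-PC = 4 --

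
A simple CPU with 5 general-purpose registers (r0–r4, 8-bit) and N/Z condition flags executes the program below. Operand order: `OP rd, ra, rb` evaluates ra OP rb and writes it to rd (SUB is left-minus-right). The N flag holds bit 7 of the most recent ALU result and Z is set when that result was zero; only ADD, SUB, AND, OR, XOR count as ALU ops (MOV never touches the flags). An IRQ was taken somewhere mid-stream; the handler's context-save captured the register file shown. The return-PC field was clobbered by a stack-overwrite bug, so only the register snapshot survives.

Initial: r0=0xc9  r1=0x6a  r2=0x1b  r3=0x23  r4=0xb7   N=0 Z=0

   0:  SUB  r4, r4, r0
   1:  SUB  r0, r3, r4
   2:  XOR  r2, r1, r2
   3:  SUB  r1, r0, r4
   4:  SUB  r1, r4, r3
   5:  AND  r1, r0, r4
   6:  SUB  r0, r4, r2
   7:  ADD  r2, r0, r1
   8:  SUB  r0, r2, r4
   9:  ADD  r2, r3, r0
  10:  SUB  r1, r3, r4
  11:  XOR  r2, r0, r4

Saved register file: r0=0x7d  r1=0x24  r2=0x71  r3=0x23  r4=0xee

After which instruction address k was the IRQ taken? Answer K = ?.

after  0: r0=0xc9 r1=0x6a r2=0x1b r3=0x23 r4=0xee  N=1 Z=0
after  1: r0=0x35 r1=0x6a r2=0x1b r3=0x23 r4=0xee  N=0 Z=0
after  2: r0=0x35 r1=0x6a r2=0x71 r3=0x23 r4=0xee  N=0 Z=0
after  3: r0=0x35 r1=0x47 r2=0x71 r3=0x23 r4=0xee  N=0 Z=0
after  4: r0=0x35 r1=0xcb r2=0x71 r3=0x23 r4=0xee  N=1 Z=0
after  5: r0=0x35 r1=0x24 r2=0x71 r3=0x23 r4=0xee  N=0 Z=0
after  6: r0=0x7d r1=0x24 r2=0x71 r3=0x23 r4=0xee  N=0 Z=0
-- IRQ taken; context saved, return-PC = 7 --

K = 6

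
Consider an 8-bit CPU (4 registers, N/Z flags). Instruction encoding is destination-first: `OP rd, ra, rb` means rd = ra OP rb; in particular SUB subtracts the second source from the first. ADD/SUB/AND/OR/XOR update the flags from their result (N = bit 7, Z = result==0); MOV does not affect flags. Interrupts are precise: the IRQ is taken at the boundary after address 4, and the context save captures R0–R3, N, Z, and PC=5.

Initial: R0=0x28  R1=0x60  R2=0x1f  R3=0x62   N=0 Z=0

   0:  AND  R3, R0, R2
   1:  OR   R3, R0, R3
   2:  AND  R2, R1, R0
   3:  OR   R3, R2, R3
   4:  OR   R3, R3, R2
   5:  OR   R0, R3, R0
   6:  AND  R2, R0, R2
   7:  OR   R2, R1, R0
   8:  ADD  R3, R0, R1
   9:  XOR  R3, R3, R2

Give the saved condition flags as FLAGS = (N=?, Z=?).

after  0: R0=0x28 R1=0x60 R2=0x1f R3=0x08  N=0 Z=0
after  1: R0=0x28 R1=0x60 R2=0x1f R3=0x28  N=0 Z=0
after  2: R0=0x28 R1=0x60 R2=0x20 R3=0x28  N=0 Z=0
after  3: R0=0x28 R1=0x60 R2=0x20 R3=0x28  N=0 Z=0
after  4: R0=0x28 R1=0x60 R2=0x20 R3=0x28  N=0 Z=0
-- IRQ taken; context saved, return-PC = 5 --

FLAGS = (N=0, Z=0)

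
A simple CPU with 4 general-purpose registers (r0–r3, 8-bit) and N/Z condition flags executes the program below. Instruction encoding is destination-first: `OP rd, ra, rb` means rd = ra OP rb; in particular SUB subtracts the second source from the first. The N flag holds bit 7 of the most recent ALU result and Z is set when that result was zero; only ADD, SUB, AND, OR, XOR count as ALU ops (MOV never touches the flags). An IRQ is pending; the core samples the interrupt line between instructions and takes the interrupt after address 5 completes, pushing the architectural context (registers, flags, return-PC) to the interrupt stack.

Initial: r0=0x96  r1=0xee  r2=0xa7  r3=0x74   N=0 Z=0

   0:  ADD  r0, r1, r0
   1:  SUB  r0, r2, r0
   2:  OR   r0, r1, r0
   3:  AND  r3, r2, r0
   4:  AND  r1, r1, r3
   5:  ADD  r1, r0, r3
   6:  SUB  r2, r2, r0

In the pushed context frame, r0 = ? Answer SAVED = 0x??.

SAVED = 0xef

after  0: r0=0x84 r1=0xee r2=0xa7 r3=0x74  N=1 Z=0
after  1: r0=0x23 r1=0xee r2=0xa7 r3=0x74  N=0 Z=0
after  2: r0=0xef r1=0xee r2=0xa7 r3=0x74  N=1 Z=0
after  3: r0=0xef r1=0xee r2=0xa7 r3=0xa7  N=1 Z=0
after  4: r0=0xef r1=0xa6 r2=0xa7 r3=0xa7  N=1 Z=0
after  5: r0=0xef r1=0x96 r2=0xa7 r3=0xa7  N=1 Z=0
-- IRQ taken; context saved, return-PC = 6 --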